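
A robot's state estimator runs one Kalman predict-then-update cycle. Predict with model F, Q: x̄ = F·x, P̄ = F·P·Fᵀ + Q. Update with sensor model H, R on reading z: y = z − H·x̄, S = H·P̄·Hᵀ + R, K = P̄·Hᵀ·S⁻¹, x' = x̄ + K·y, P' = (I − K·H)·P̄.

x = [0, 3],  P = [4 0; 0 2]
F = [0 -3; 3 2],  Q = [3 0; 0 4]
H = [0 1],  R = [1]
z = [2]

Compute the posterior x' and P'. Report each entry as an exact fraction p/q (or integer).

x̄ = F·x = [-9, 6]
P̄ = F·P·Fᵀ + Q = [21 -12; -12 48]
y = z − H·x̄ = [-4]
S = H·P̄·Hᵀ + R = [49]
K = P̄·Hᵀ·S⁻¹ = [-12/49; 48/49]
x' = x̄ + K·y = [-393/49, 102/49]
P' = (I − K·H)·P̄ = [885/49 -12/49; -12/49 48/49]

x' = [-393/49, 102/49]
P' = [885/49 -12/49; -12/49 48/49]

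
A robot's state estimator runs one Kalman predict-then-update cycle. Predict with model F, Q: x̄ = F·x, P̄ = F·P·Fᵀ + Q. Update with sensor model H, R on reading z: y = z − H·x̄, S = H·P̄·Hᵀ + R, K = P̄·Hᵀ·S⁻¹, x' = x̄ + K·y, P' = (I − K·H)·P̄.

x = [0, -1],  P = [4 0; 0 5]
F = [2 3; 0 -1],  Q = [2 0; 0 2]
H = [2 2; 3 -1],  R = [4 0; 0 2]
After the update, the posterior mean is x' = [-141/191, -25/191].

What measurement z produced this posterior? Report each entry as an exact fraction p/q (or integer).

z = [-2, -2]

x̄ = F·x = [-3, 1]
P̄ = F·P·Fᵀ + Q = [63 -15; -15 7]
S = H·P̄·Hᵀ + R = [164 304; 304 666]
K = P̄·Hᵀ·S⁻¹ = [240/2101 534/2101; 644/2101 -458/2101]
x' − x̄ = [432/191, -216/191] = K·y
y = (KᵀK)⁻¹·Kᵀ·(x' − x̄) = [2, 8]
z = y + H·x̄ = [2, 8] + [-4, -10] = [-2, -2]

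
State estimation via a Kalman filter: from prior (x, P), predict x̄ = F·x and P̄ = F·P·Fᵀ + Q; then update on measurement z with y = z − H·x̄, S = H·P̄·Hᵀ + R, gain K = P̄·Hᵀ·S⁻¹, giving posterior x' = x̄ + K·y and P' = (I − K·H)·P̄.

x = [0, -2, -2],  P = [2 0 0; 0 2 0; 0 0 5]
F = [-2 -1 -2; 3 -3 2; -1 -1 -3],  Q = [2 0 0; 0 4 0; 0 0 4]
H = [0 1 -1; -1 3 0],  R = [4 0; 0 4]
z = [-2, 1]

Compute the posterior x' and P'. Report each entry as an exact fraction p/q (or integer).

x' = [40849/9670, 17607/9670, 42139/9670]
P' = [47963/4835 16359/4835 25223/4835; 16359/4835 7647/4835 10159/4835; 25223/4835 10159/4835 29083/4835]

x̄ = F·x = [6, 2, 8]
P̄ = F·P·Fᵀ + Q = [32 -26 36; -26 60 -30; 36 -30 53]
y = z − H·x̄ = [4, 1]
S = H·P̄·Hᵀ + R = [177 332; 332 732]
K = P̄·Hᵀ·S⁻¹ = [-2216/4835 557/9670; -628/4835 3291/9670; -4731/4835 2627/9670]
x' = x̄ + K·y = [40849/9670, 17607/9670, 42139/9670]
P' = (I − K·H)·P̄ = [47963/4835 16359/4835 25223/4835; 16359/4835 7647/4835 10159/4835; 25223/4835 10159/4835 29083/4835]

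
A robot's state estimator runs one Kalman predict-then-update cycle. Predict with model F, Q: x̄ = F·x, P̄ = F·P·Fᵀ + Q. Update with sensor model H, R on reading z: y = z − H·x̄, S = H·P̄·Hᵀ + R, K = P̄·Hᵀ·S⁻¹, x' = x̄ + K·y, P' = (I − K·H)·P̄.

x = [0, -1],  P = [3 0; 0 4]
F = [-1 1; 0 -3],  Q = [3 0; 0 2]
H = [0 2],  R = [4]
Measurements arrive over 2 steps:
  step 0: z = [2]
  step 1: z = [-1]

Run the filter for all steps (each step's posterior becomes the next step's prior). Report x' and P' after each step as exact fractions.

step 0: x̄ = F·x = [-1, 3]
step 0: P̄ = F·P·Fᵀ + Q = [10 -12; -12 38]
step 0: y = z − H·x̄ = [-4]
step 0: S = H·P̄·Hᵀ + R = [156]
step 0: K = P̄·Hᵀ·S⁻¹ = [-2/13; 19/39]
step 0: x' = x̄ + K·y = [-5/13, 41/39]
step 0: P' = (I − K·H)·P̄ = [82/13 -4/13; -4/13 38/39]
step 1: x̄ = F·x = [56/39, -41/13]
step 1: P̄ = F·P·Fᵀ + Q = [425/39 -50/13; -50/13 140/13]
step 1: y = z − H·x̄ = [69/13]
step 1: S = H·P̄·Hᵀ + R = [612/13]
step 1: K = P̄·Hᵀ·S⁻¹ = [-25/153; 70/153]
step 1: x' = x̄ + K·y = [29/51, -37/51]
step 1: P' = (I − K·H)·P̄ = [1475/153 -50/153; -50/153 140/153]

step 0: x' = [-5/13, 41/39], P' = [82/13 -4/13; -4/13 38/39]
step 1: x' = [29/51, -37/51], P' = [1475/153 -50/153; -50/153 140/153]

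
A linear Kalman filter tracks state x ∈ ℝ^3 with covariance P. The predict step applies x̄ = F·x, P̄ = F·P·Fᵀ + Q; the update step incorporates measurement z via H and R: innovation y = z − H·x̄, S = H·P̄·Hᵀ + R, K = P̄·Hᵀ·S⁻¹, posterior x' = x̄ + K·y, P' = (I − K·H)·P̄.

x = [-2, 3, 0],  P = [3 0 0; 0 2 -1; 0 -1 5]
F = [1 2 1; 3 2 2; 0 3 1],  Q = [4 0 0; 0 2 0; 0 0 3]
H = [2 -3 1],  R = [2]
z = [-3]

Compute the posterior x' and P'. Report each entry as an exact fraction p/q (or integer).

x' = [1336/239, 1820/239, 2111/239]
P' = [3463/239 3290/239 2906/239; 3290/239 3430/239 3528/239; 2906/239 3528/239 4776/239]

x̄ = F·x = [4, 0, 9]
P̄ = F·P·Fᵀ + Q = [16 21 12; 21 49 14; 12 14 20]
y = z − H·x̄ = [-20]
S = H·P̄·Hᵀ + R = [239]
K = P̄·Hᵀ·S⁻¹ = [-19/239; -91/239; 2/239]
x' = x̄ + K·y = [1336/239, 1820/239, 2111/239]
P' = (I − K·H)·P̄ = [3463/239 3290/239 2906/239; 3290/239 3430/239 3528/239; 2906/239 3528/239 4776/239]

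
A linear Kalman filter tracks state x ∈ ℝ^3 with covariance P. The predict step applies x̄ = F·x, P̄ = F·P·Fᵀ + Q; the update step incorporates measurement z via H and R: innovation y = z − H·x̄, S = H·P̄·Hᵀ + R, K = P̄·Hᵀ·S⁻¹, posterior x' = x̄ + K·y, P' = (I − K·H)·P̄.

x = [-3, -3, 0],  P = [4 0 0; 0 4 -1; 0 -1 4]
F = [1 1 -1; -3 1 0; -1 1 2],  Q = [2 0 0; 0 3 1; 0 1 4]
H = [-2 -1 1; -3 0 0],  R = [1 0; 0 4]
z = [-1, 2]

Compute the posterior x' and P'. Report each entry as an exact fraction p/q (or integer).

x' = [-1328/1469, 2473/2938, -6075/2938]
P' = [604/1469 -1246/1469 -72/1469; -1246/1469 57587/2938 25248/1469; -72/1469 25248/1469 50829/2938]

x̄ = F·x = [-6, 6, 0]
P̄ = F·P·Fᵀ + Q = [16 -7 -9; -7 43 15; -9 15 24]
y = z − H·x̄ = [-7, -16]
S = H·P̄·Hᵀ + R = [110 102; 102 148]
K = P̄·Hᵀ·S⁻¹ = [-34/1469 -453/1469; -2107/2938 1869/2938; 621/2938 54/1469]
x' = x̄ + K·y = [-1328/1469, 2473/2938, -6075/2938]
P' = (I − K·H)·P̄ = [604/1469 -1246/1469 -72/1469; -1246/1469 57587/2938 25248/1469; -72/1469 25248/1469 50829/2938]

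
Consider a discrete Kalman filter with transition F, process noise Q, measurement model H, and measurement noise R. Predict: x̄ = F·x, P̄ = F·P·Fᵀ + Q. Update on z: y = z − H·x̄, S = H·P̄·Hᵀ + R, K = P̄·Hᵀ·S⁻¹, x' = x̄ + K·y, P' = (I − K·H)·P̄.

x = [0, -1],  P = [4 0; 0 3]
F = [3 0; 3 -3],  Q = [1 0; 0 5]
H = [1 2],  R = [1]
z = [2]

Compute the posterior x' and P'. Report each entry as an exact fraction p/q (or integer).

x' = [-218/227, 337/227]
P' = [4917/454 -1202/227; -1202/227 644/227]

x̄ = F·x = [0, 3]
P̄ = F·P·Fᵀ + Q = [37 36; 36 68]
y = z − H·x̄ = [-4]
S = H·P̄·Hᵀ + R = [454]
K = P̄·Hᵀ·S⁻¹ = [109/454; 86/227]
x' = x̄ + K·y = [-218/227, 337/227]
P' = (I − K·H)·P̄ = [4917/454 -1202/227; -1202/227 644/227]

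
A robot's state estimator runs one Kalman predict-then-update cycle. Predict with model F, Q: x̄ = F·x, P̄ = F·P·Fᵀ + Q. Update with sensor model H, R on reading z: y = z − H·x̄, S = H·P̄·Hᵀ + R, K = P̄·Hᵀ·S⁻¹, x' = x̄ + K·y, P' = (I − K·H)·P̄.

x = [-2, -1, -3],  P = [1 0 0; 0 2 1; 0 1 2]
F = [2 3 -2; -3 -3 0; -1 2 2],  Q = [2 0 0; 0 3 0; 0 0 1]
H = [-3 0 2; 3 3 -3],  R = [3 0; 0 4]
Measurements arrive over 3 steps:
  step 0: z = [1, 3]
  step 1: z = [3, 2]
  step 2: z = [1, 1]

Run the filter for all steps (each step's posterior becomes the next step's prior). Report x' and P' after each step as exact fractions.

step 0: x' = [36228/46351, 188493/92702, 158539/92702], P' = [99246/46351 18759/46351 126033/46351; 18759/46351 96117/92702 101295/92702; 126033/46351 101295/92702 377853/92702]
step 1: x' = [132868868/1370816929, 2206399932/1370816929, 1633670958/1370816929], P' = [2510300021/1370816929 368085465/1370816929 3054437958/1370816929; 368085465/1370816929 2492106297/2741633858 2236973679/2741633858; 3054437958/1370816929 2236973679/2741633858 8911376007/2741633858]
step 2: x' = [33043593672149/32905878660969, 23941417240423/21937252440646, 40480243645703/21937252440646], P' = [58127049301517/32905878660969 2621978442293/10968626220323 23379581407356/10968626220323; 2621978442293/10968626220323 19664401842645/21937252440646 16951953137067/21937252440646; 23379581407356/10968626220323 16951953137067/21937252440646 68149284113415/21937252440646]

step 0: x̄ = F·x = [-1, 9, -6]
step 0: P̄ = F·P·Fᵀ + Q = [20 -18 4; -18 30 -15; 4 -15 26]
step 0: y = z − H·x̄ = [10, -39]
step 0: S = H·P̄·Hᵀ + R = [239 -204; -204 562]
step 0: K = P̄·Hᵀ·S⁻¹ = [-15224/46351 -6021/46351; 15006/46351 24255/92702; -82/46351 -18369/92702]
step 0: x' = x̄ + K·y = [36228/46351, 188493/92702, 158539/92702]
step 0: P' = (I − K·H)·P̄ = [99246/46351 18759/46351 126033/46351; 18759/46351 96117/92702 101295/92702; 126033/46351 101295/92702 377853/92702]
step 1: x̄ = F·x = [393313/92702, -782847/92702, 310804/46351]
step 1: P̄ = F·P·Fᵀ + Q = [573985/92702 -498609/92702 210405/46351; -498609/92702 3604911/92702 -1106973/46351; 210405/46351 -1106973/46351 919549/46351]
step 1: y = z − H·x̄ = [214829/92702, 1609415/46351]
step 1: S = H·P̄·Hᵀ + R = [7750643/92702 -9342249/46351; -9342249/46351 38917120/46351]
step 1: K = P̄·Hᵀ·S⁻¹ = [-474008049/1370816929 -132039354/1370816929; 377572428/1370816929 743477661/2741633858; -83979289/1370816929 -424144809/2741633858]
step 1: x' = x̄ + K·y = [132868868/1370816929, 2206399932/1370816929, 1633670958/1370816929]
step 1: P' = (I − K·H)·P̄ = [2510300021/1370816929 368085465/1370816929 3054437958/1370816929; 368085465/1370816929 2492106297/2741633858 2236973679/2741633858; 3054437958/1370816929 2236973679/2741633858 8911376007/2741633858]
step 2: x̄ = F·x = [3617595616/1370816929, -7017806400/1370816929, 7547272912/1370816929]
step 2: P̄ = F·P·Fᵀ + Q = [16759488269/2741633858 -13520023305/2741633858 5564653727/1370816929; -13520023305/2741633858 89090335365/2741633858 -26087224008/1370816929; 5564653727/1370816929 -26087224008/1370816929 21945882582/1370816929]
step 2: y = z − H·x̄ = [-2870942047/1370816929, 34213268017/1370816929]
step 2: S = H·P̄·Hᵀ + R = [201075667203/2741633858 -219306425973/1370816929; -219306425973/1370816929 927046472620/1370816929]
step 2: K = P̄·Hᵀ·S⁻¹ = [-11367886486805/32905878660969 -1036439898418/10968626220323; 3028672603396/10968626220323 5967304192623/21937252440646; -663153369551/10968626220323 -3328626121227/21937252440646]
step 2: x' = x̄ + K·y = [33043593672149/32905878660969, 23941417240423/21937252440646, 40480243645703/21937252440646]
step 2: P' = (I − K·H)·P̄ = [58127049301517/32905878660969 2621978442293/10968626220323 23379581407356/10968626220323; 2621978442293/10968626220323 19664401842645/21937252440646 16951953137067/21937252440646; 23379581407356/10968626220323 16951953137067/21937252440646 68149284113415/21937252440646]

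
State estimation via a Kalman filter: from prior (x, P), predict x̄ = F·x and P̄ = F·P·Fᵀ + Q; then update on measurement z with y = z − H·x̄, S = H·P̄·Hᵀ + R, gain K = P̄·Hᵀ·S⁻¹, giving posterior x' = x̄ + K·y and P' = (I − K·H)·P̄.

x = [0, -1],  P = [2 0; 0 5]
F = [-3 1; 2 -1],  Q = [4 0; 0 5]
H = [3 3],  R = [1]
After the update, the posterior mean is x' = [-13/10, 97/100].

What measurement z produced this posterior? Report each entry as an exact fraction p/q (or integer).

z = [-1]

x̄ = F·x = [-1, 1]
P̄ = F·P·Fᵀ + Q = [27 -17; -17 18]
S = H·P̄·Hᵀ + R = [100]
K = P̄·Hᵀ·S⁻¹ = [3/10; 3/100]
x' − x̄ = [-3/10, -3/100] = K·y
y = (KᵀK)⁻¹·Kᵀ·(x' − x̄) = [-1]
z = y + H·x̄ = [-1] + [0] = [-1]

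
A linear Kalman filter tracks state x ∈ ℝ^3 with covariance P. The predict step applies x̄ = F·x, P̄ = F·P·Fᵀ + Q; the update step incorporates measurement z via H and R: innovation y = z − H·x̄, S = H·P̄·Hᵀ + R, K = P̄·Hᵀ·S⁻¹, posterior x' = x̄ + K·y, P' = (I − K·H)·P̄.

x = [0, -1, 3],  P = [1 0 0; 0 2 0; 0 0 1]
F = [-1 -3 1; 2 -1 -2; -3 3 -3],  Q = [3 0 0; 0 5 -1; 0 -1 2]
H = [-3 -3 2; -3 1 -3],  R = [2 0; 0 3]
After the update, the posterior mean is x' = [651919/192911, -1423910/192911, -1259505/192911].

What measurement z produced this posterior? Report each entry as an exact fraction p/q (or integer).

z = [-1, 2]

x̄ = F·x = [6, -5, -12]
P̄ = F·P·Fᵀ + Q = [23 2 -18; 2 15 -7; -18 -7 38]
S = H·P̄·Hᵀ + R = [832 -185; -185 273]
K = P̄·Hᵀ·S⁻¹ = [-32708/192911 -31351/192911; -12195/192911 12935/192911; 28828/192911 -27809/192911]
x' − x̄ = [-505547/192911, -459355/192911, 1055427/192911] = K·y
y = (KᵀK)⁻¹·Kᵀ·(x' − x̄) = [26, -11]
z = y + H·x̄ = [26, -11] + [-27, 13] = [-1, 2]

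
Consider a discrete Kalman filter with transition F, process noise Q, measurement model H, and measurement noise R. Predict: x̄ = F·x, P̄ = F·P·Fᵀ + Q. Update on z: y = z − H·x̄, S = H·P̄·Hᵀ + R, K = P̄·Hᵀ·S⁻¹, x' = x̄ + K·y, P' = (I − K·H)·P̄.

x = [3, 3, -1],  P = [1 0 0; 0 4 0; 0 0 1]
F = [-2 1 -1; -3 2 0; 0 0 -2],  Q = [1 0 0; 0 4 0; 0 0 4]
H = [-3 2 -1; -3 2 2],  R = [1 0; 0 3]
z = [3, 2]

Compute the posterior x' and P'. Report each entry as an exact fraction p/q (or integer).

x' = [-6774/2635, -6641/2635, -588/2635]
P' = [25074/2635 37626/2635 258/2635; 37626/2635 56959/2635 512/2635; 258/2635 512/2635 1096/2635]

x̄ = F·x = [-2, -3, 2]
P̄ = F·P·Fᵀ + Q = [10 14 2; 14 29 0; 2 0 8]
y = z − H·x̄ = [5, -2]
S = H·P̄·Hᵀ + R = [59 16; 16 49]
K = P̄·Hᵀ·S⁻¹ = [-228/2635 182/2635; 528/2635 688/2635; -846/2635 814/2635]
x' = x̄ + K·y = [-6774/2635, -6641/2635, -588/2635]
P' = (I − K·H)·P̄ = [25074/2635 37626/2635 258/2635; 37626/2635 56959/2635 512/2635; 258/2635 512/2635 1096/2635]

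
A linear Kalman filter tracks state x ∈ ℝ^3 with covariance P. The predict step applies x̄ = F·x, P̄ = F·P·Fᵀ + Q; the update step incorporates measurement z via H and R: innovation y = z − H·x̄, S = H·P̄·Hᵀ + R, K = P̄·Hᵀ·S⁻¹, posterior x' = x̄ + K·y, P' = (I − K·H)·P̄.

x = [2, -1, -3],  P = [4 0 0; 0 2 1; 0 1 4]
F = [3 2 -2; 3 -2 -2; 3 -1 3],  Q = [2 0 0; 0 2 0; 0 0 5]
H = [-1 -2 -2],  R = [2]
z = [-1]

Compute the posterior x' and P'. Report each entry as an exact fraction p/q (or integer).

x' = [1949/482, 1658/241, -4033/482]
P' = [5445/241 1556/241 -4235/241; 1556/241 6054/241 -6780/241; -4235/241 -6780/241 8944/241]

x̄ = F·x = [10, 14, -2]
P̄ = F·P·Fᵀ + Q = [54 44 16; 44 70 12; 16 12 73]
y = z − H·x̄ = [33]
S = H·P̄·Hᵀ + R = [964]
K = P̄·Hᵀ·S⁻¹ = [-87/482; -52/241; -93/482]
x' = x̄ + K·y = [1949/482, 1658/241, -4033/482]
P' = (I − K·H)·P̄ = [5445/241 1556/241 -4235/241; 1556/241 6054/241 -6780/241; -4235/241 -6780/241 8944/241]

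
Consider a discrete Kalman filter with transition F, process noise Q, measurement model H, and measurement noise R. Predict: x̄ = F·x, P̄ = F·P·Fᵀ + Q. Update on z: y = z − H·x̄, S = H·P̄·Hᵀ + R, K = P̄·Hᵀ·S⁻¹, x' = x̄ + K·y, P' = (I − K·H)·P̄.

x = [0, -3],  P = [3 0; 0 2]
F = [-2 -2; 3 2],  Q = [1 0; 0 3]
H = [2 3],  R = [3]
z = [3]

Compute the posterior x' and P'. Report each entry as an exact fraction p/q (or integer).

x̄ = F·x = [6, -6]
P̄ = F·P·Fᵀ + Q = [21 -26; -26 38]
y = z − H·x̄ = [9]
S = H·P̄·Hᵀ + R = [117]
K = P̄·Hᵀ·S⁻¹ = [-4/13; 62/117]
x' = x̄ + K·y = [42/13, -16/13]
P' = (I − K·H)·P̄ = [129/13 -90/13; -90/13 602/117]

x' = [42/13, -16/13]
P' = [129/13 -90/13; -90/13 602/117]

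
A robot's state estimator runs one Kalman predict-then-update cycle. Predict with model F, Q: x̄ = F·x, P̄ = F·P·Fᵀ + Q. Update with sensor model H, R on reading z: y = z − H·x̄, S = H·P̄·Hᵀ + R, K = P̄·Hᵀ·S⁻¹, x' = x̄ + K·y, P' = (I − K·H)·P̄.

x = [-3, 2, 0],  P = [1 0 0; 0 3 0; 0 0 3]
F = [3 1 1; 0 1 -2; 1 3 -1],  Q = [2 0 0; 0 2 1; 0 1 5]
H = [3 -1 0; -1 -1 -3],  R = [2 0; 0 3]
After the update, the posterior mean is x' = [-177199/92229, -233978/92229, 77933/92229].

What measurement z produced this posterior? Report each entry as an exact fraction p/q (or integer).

z = [-3, 2]

x̄ = F·x = [-7, 2, 3]
P̄ = F·P·Fᵀ + Q = [17 -3 9; -3 17 16; 9 16 36]
S = H·P̄·Hᵀ + R = [190 -61; -61 505]
K = P̄·Hᵀ·S⁻¹ = [24769/92229 -4496/92229; -16912/92229 -13366/92229; -2558/92229 -24599/92229]
x' − x̄ = [468404/92229, -418436/92229, -198754/92229] = K·y
y = (KᵀK)⁻¹·Kᵀ·(x' − x̄) = [20, 6]
z = y + H·x̄ = [20, 6] + [-23, -4] = [-3, 2]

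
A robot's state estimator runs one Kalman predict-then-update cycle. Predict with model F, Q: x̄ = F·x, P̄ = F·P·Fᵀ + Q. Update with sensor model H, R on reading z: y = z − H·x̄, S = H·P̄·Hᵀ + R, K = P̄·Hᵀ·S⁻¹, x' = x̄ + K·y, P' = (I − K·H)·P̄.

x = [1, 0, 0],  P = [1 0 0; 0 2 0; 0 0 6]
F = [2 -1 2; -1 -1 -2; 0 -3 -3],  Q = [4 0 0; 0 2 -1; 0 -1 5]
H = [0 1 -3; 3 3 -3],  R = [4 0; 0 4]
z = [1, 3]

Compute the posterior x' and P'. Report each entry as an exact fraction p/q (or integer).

x' = [8608/5677, -20585/17031, -12116/17031]
P' = [28396/5677 -35594/5677 -10034/5677; -35594/5677 160649/17031 55919/17031; -10034/5677 55919/17031 26717/17031]

x̄ = F·x = [2, -1, 0]
P̄ = F·P·Fᵀ + Q = [34 -24 -30; -24 29 41; -30 41 77]
y = z − H·x̄ = [2, 0]
S = H·P̄·Hᵀ + R = [480 486; 486 634]
K = P̄·Hᵀ·S⁻¹ = [-1373/5677 2127/5677; -1777/17031 -513/5677; -6058/17031 -225/5677]
x' = x̄ + K·y = [8608/5677, -20585/17031, -12116/17031]
P' = (I − K·H)·P̄ = [28396/5677 -35594/5677 -10034/5677; -35594/5677 160649/17031 55919/17031; -10034/5677 55919/17031 26717/17031]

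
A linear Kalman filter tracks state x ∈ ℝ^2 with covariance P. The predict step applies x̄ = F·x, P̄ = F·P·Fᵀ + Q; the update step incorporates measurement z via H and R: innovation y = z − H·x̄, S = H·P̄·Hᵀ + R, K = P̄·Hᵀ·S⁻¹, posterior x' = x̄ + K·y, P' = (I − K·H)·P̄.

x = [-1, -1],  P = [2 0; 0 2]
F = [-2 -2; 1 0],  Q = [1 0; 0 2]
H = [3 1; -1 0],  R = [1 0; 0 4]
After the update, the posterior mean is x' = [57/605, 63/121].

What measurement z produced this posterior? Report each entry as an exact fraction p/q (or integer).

z = [1, 3]

x̄ = F·x = [4, -1]
P̄ = F·P·Fᵀ + Q = [17 -4; -4 4]
S = H·P̄·Hᵀ + R = [134 -47; -47 21]
K = P̄·Hᵀ·S⁻¹ = [188/605 -69/605; 4/121 32/121]
x' − x̄ = [-2363/605, 184/121] = K·y
y = (KᵀK)⁻¹·Kᵀ·(x' − x̄) = [-10, 7]
z = y + H·x̄ = [-10, 7] + [11, -4] = [1, 3]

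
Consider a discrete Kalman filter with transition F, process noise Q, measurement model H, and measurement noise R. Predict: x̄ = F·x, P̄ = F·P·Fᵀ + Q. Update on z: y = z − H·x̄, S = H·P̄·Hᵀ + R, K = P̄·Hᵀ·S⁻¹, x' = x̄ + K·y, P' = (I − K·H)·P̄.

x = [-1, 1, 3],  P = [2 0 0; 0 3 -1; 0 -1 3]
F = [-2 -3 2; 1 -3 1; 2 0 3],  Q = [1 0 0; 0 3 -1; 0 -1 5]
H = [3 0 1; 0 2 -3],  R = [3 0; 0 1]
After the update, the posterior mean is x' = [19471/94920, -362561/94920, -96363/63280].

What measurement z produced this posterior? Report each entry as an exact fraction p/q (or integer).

x̄ = F·x = [5, -1, 7]
P̄ = F·P·Fᵀ + Q = [60 38 19; 38 41 21; 19 21 40]
S = H·P̄·Hᵀ + R = [697 -21; -21 273]
K = P̄·Hᵀ·S⁻¹ = [1303/4520 8711/94920; 887/4520 8039/94920; 1183/9040 -17443/63280]
x' − x̄ = [-455129/94920, -267641/94920, -539323/63280] = K·y
y = (KᵀK)⁻¹·Kᵀ·(x' − x̄) = [-23, 20]
z = y + H·x̄ = [-23, 20] + [22, -23] = [-1, -3]

z = [-1, -3]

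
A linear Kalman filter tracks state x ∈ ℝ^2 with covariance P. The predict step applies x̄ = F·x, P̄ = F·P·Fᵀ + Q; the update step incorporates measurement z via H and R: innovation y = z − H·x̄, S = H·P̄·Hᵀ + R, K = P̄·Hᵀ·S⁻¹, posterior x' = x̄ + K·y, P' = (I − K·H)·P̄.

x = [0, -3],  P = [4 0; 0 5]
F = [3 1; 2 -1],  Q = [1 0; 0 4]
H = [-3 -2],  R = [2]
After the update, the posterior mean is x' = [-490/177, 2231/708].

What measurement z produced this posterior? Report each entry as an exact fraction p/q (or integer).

z = [2]

x̄ = F·x = [-3, 3]
P̄ = F·P·Fᵀ + Q = [42 19; 19 25]
S = H·P̄·Hᵀ + R = [708]
K = P̄·Hᵀ·S⁻¹ = [-41/177; -107/708]
x' − x̄ = [41/177, 107/708] = K·y
y = (KᵀK)⁻¹·Kᵀ·(x' − x̄) = [-1]
z = y + H·x̄ = [-1] + [3] = [2]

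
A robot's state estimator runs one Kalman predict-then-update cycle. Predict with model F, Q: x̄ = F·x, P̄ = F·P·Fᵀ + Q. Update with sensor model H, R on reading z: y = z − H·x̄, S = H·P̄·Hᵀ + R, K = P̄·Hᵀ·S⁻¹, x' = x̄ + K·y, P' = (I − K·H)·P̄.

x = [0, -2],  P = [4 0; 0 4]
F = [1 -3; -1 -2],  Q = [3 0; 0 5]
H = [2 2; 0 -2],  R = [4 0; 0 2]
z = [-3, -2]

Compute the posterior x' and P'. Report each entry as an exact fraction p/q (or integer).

x̄ = F·x = [6, 4]
P̄ = F·P·Fᵀ + Q = [43 20; 20 25]
y = z − H·x̄ = [-23, 6]
S = H·P̄·Hᵀ + R = [436 -180; -180 102]
K = P̄·Hᵀ·S⁻¹ = [471/1006 655/1509; 15/1006 -700/1509]
x' = x̄ + K·y = [-2177/1006, 879/1006]
P' = (I − K·H)·P̄ = [2068/1509 -655/1509; -655/1509 700/1509]

x' = [-2177/1006, 879/1006]
P' = [2068/1509 -655/1509; -655/1509 700/1509]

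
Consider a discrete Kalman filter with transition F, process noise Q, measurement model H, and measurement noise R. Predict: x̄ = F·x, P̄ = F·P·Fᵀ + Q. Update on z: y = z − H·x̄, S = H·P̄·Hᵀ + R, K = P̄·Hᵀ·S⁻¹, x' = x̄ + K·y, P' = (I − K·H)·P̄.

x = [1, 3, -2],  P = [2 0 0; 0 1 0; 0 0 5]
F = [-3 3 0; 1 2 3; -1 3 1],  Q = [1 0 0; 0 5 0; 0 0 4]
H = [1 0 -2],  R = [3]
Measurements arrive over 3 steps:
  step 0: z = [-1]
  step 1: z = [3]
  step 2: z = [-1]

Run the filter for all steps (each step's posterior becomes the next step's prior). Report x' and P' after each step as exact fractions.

step 0: x̄ = F·x = [6, 1, 6]
step 0: P̄ = F·P·Fᵀ + Q = [28 0 15; 0 56 19; 15 19 20]
step 0: y = z − H·x̄ = [5]
step 0: S = H·P̄·Hᵀ + R = [51]
step 0: K = P̄·Hᵀ·S⁻¹ = [-2/51; -38/51; -25/51]
step 0: x' = x̄ + K·y = [296/51, -139/51, 181/51]
step 0: P' = (I − K·H)·P̄ = [1424/51 -76/51 715/51; -76/51 1412/51 19/51; 715/51 19/51 395/51]
step 1: x̄ = F·x = [-435/17, 11, -532/51]
step 1: P̄ = F·P·Fᵀ + Q = [8981/17 -36 5268/17; -36 296 136; 5268/17 136 13871/51]
step 1: y = z − H·x̄ = [394/51]
step 1: S = H·P̄·Hᵀ + R = [19364/51]
step 1: K = P̄·Hᵀ·S⁻¹ = [-4665/19364; -3927/4841; -127/206]
step 1: x' = x̄ + K·y = [-265765/9682, 22913/4841, -1565/103]
step 1: P' = (I − K·H)·P̄ = [9803177/19364 -533481/4841 52219/206; -533481/4841 223420/4841 -5550/103; 52219/206 -5550/103 13150/103]
step 2: x̄ = F·x = [934773/9682, -615443/9682, 256133/9682]
step 2: P̄ = F·P·Fᵀ + Q = [134701709/19364 -71213553/19364 45203781/19364; -71213553/19364 44119537/19364 -20452993/19364; 45203781/19364 -20452993/19364 17121925/19364]
step 2: y = z − H·x̄ = [-432189/9682]
step 2: S = H·P̄·Hᵀ + R = [22432377/19364]
step 2: K = P̄·Hᵀ·S⁻¹ = [44294147/22432377; -30307567/22432377; 10959931/22432377]
step 2: x' = x̄ + K·y = [62856753/7477459, -24349388/7477459, 34734917/7477459]
step 2: P' = (I − K·H)·P̄ = [54725679631/22432377 -13170906863/22432377 27296398595/22432377; -13170906863/22432377 3674729890/22432377 -6539992081/22432377; 27296398595/22432377 -6539992081/22432377 13631759401/22432377]

step 0: x' = [296/51, -139/51, 181/51], P' = [1424/51 -76/51 715/51; -76/51 1412/51 19/51; 715/51 19/51 395/51]
step 1: x' = [-265765/9682, 22913/4841, -1565/103], P' = [9803177/19364 -533481/4841 52219/206; -533481/4841 223420/4841 -5550/103; 52219/206 -5550/103 13150/103]
step 2: x' = [62856753/7477459, -24349388/7477459, 34734917/7477459], P' = [54725679631/22432377 -13170906863/22432377 27296398595/22432377; -13170906863/22432377 3674729890/22432377 -6539992081/22432377; 27296398595/22432377 -6539992081/22432377 13631759401/22432377]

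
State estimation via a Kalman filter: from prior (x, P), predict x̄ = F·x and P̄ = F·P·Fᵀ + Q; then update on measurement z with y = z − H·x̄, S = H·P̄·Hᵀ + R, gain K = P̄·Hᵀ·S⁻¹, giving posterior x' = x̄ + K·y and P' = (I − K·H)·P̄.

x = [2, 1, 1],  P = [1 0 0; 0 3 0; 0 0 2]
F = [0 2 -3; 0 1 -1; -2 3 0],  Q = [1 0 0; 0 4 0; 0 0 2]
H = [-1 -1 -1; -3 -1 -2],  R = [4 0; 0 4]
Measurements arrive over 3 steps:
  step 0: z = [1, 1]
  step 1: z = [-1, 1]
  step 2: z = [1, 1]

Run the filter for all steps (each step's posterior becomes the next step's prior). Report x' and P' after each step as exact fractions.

step 0: x' = [-208/5051, 561/5051, -3068/5051], P' = [19984/5051 3216/5051 -28500/5051; 3216/5051 15804/5051 -13176/5051; -28500/5051 -13176/5051 49368/5051]
step 1: x' = [-12908624/11545539, 2015369/34636617, 45513742/34636617], P' = [38401844/3848513 34652800/11545539 -178172548/11545539; 34652800/11545539 139827224/34636617 -223169408/34636617; -178172548/11545539 -223169408/34636617 889640024/34636617]
step 2: x' = [-486288036746/512506140833, -317810055577/512506140833, 572904082916/512506140833], P' = [6184376161024/512506140833 1936701198692/512506140833 -9635243313588/512506140833; 1936701198692/512506140833 2217289596996/512506140833 -3944712173720/512506140833; -9635243313588/512506140833 -3944712173720/512506140833 15947335021128/512506140833]

step 0: x̄ = F·x = [-1, 0, -1]
step 0: P̄ = F·P·Fᵀ + Q = [31 12 18; 12 9 9; 18 9 33]
step 0: y = z − H·x̄ = [-1, -4]
step 0: S = H·P̄·Hᵀ + R = [155 333; 333 748]
step 0: K = P̄·Hᵀ·S⁻¹ = [1325/5051 -1542/5051; -1461/5051 225/5051; -1923/5051 -15/5051]
step 0: x' = x̄ + K·y = [-208/5051, 561/5051, -3068/5051]
step 0: P' = (I − K·H)·P̄ = [19984/5051 3216/5051 -28500/5051; 3216/5051 15804/5051 -13176/5051; -28500/5051 -13176/5051 49368/5051]
step 1: x̄ = F·x = [10326/5051, 3629/5051, 2099/5051]
step 1: P̄ = F·P·Fᵀ + Q = [670691/5051 245592/5051 29544/5051; 245592/5051 111728/5051 23508/5051; 29544/5051 23508/5051 193682/5051]
step 1: y = z − H·x̄ = [11003/5051, 43856/5051]
step 1: S = H·P̄·Hᵀ + R = [1593593/5051 3711777/5051; 3711777/5051 8864991/5051]
step 1: K = P̄·Hᵀ·S⁻¹ = [2359518/3848513 -5981075/11545539; -1718018/11545539 -1340902/34636617; -10996081/11545539 11860573/34636617]
step 1: x' = x̄ + K·y = [-12908624/11545539, 2015369/34636617, 45513742/34636617]
step 1: P' = (I − K·H)·P̄ = [38401844/3848513 34652800/11545539 -178172548/11545539; 34652800/11545539 139827224/34636617 -223169408/34636617; -178172548/11545539 -223169408/34636617 889640024/34636617]
step 2: x̄ = F·x = [-132510488/34636617, -43498373/34636617, 9277539/3848513]
step 2: P̄ = F·P·Fᵀ + Q = [11278738625/34636617 4064421560/34636617 -86161272/3848513; 4064421560/34636617 1614352532/34636617 -20884688/3848513; -86161272/3848513 -20884688/3848513 162520426/3848513]
step 2: y = z − H·x̄ = [-57874393/34636617, -239397518/34636617]
step 2: S = H·P̄·Hᵀ + R = [20696337299/34636617 50192478499/34636617; 50192478499/34636617 123441545177/34636617]
step 2: K = P̄·Hᵀ·S⁻¹ = [378541488468/512506140833 -304835763647/512506140833; -52319655492/512506140833 -34492211408/512506140833; -591844883455/512506140833 238943018057/512506140833]
step 2: x' = x̄ + K·y = [-486288036746/512506140833, -317810055577/512506140833, 572904082916/512506140833]
step 2: P' = (I − K·H)·P̄ = [6184376161024/512506140833 1936701198692/512506140833 -9635243313588/512506140833; 1936701198692/512506140833 2217289596996/512506140833 -3944712173720/512506140833; -9635243313588/512506140833 -3944712173720/512506140833 15947335021128/512506140833]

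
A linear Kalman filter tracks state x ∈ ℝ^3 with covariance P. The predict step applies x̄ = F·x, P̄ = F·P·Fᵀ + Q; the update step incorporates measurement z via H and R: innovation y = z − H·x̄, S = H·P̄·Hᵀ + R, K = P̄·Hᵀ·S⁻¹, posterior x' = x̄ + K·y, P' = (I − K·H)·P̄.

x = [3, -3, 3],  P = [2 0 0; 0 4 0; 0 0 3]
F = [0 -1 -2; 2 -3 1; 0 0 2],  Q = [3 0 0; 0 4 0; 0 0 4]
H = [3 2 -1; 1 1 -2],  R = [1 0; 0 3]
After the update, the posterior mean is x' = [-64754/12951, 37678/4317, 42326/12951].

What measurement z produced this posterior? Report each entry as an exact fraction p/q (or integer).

x̄ = F·x = [-3, 18, 6]
P̄ = F·P·Fᵀ + Q = [19 6 -12; 6 51 6; -12 6 16]
S = H·P̄·Hᵀ + R = [512 275; 275 173]
K = P̄·Hᵀ·S⁻¹ = [538/12951 2813/12951; 2449/4317 -2770/4317; 3530/12951 -8456/12951]
x' − x̄ = [-25901/12951, -40028/4317, -35380/12951] = K·y
y = (KᵀK)⁻¹·Kᵀ·(x' − x̄) = [-22, -5]
z = y + H·x̄ = [-22, -5] + [21, 3] = [-1, -2]

z = [-1, -2]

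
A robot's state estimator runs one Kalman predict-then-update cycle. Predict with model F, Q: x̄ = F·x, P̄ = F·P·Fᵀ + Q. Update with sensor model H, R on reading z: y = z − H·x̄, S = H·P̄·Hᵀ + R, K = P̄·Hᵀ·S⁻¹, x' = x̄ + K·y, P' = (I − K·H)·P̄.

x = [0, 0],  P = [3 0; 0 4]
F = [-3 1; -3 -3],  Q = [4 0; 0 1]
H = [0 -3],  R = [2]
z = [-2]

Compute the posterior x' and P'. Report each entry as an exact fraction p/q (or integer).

x̄ = F·x = [0, 0]
P̄ = F·P·Fᵀ + Q = [35 15; 15 64]
y = z − H·x̄ = [-2]
S = H·P̄·Hᵀ + R = [578]
K = P̄·Hᵀ·S⁻¹ = [-45/578; -96/289]
x' = x̄ + K·y = [45/289, 192/289]
P' = (I − K·H)·P̄ = [18205/578 15/289; 15/289 64/289]

x' = [45/289, 192/289]
P' = [18205/578 15/289; 15/289 64/289]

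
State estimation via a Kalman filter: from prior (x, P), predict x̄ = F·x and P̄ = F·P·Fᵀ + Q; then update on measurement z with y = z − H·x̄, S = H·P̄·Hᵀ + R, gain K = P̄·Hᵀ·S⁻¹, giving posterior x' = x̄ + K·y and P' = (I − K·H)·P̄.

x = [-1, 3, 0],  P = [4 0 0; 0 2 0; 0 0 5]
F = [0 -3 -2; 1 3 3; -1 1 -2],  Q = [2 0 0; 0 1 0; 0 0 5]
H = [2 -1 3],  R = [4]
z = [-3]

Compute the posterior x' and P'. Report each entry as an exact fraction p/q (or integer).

x̄ = F·x = [-9, 8, 4]
P̄ = F·P·Fᵀ + Q = [40 -48 14; -48 68 -28; 14 -28 31]
y = z − H·x̄ = [11]
S = H·P̄·Hᵀ + R = [1039]
K = P̄·Hᵀ·S⁻¹ = [170/1039; -248/1039; 149/1039]
x' = x̄ + K·y = [-7481/1039, 5584/1039, 5795/1039]
P' = (I − K·H)·P̄ = [12660/1039 -7712/1039 -10784/1039; -7712/1039 9148/1039 7860/1039; -10784/1039 7860/1039 10008/1039]

x' = [-7481/1039, 5584/1039, 5795/1039]
P' = [12660/1039 -7712/1039 -10784/1039; -7712/1039 9148/1039 7860/1039; -10784/1039 7860/1039 10008/1039]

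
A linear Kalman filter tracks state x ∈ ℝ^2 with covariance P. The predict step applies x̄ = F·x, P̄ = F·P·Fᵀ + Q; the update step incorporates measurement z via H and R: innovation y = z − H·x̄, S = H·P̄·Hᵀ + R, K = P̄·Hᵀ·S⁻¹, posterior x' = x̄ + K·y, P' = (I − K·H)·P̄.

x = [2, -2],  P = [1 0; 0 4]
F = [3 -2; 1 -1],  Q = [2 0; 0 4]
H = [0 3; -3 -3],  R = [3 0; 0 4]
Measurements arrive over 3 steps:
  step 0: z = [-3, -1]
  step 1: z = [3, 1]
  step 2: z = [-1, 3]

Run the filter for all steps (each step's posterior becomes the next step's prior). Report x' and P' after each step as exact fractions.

step 0: x' = [2699/1964, -1879/1964], P' = [1335/1964 -527/1964; -527/1964 567/1964]
step 1: x' = [-2813278/3411647, 2576397/3411647], P' = [2288356/3411647 -907568/3411647; -907568/3411647 981912/3411647]
step 2: x' = [-2421252068/2937609967, -820395355/2937609967], P' = [1969600244/2937609967 -781177816/2937609967; -781177816/2937609967 845375264/2937609967]

step 0: x̄ = F·x = [10, 4]
step 0: P̄ = F·P·Fᵀ + Q = [27 11; 11 9]
step 0: y = z − H·x̄ = [-15, 41]
step 0: S = H·P̄·Hᵀ + R = [84 -180; -180 526]
step 0: K = P̄·Hᵀ·S⁻¹ = [-527/1964 -303/982; 567/1964 -15/982]
step 0: x' = x̄ + K·y = [2699/1964, -1879/1964]
step 0: P' = (I − K·H)·P̄ = [1335/1964 -527/1964; -527/1964 567/1964]
step 1: x̄ = F·x = [11855/1964, 2289/982]
step 1: P̄ = F·P·Fᵀ + Q = [24535/1964 3887/982; 3887/982 2703/491]
step 1: y = z − H·x̄ = [-3921/982, 51263/1964]
step 1: S = H·P̄·Hᵀ + R = [25800/491 -83637/982; -83637/982 465911/1964]
step 1: K = P̄·Hᵀ·S⁻¹ = [-907568/3411647 -1035591/3411647; 981912/3411647 -55758/3411647]
step 1: x' = x̄ + K·y = [-2813278/3411647, 2576397/3411647]
step 1: P' = (I − K·H)·P̄ = [2288356/3411647 -907568/3411647; -907568/3411647 981912/3411647]
step 2: x̄ = F·x = [-13592628/3411647, -5389675/3411647]
step 2: P̄ = F·P·Fᵀ + Q = [42236962/3411647 13366732/3411647; 13366732/3411647 18731992/3411647]
step 2: y = z − H·x̄ = [12757378/3411647, -46711968/3411647]
step 2: S = H·P̄·Hᵀ + R = [178822869/3411647 -288888516/3411647; -288888516/3411647 802968350/3411647]
step 2: K = P̄·Hᵀ·S⁻¹ = [-781177816/2937609967 -891316821/2937609967; 845375264/2937609967 -48148086/2937609967]
step 2: x' = x̄ + K·y = [-2421252068/2937609967, -820395355/2937609967]
step 2: P' = (I − K·H)·P̄ = [1969600244/2937609967 -781177816/2937609967; -781177816/2937609967 845375264/2937609967]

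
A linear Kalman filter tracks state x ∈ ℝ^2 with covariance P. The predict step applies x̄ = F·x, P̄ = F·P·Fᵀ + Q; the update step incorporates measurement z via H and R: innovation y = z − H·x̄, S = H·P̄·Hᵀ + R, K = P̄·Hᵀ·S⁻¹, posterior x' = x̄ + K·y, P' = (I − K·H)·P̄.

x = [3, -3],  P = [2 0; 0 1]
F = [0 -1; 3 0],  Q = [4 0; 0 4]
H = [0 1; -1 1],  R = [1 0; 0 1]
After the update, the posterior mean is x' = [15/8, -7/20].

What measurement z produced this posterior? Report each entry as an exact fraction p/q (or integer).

z = [-1, -2]

x̄ = F·x = [3, 9]
P̄ = F·P·Fᵀ + Q = [5 0; 0 22]
S = H·P̄·Hᵀ + R = [23 22; 22 28]
K = P̄·Hᵀ·S⁻¹ = [11/16 -23/32; 33/40 11/80]
x' − x̄ = [-9/8, -187/20] = K·y
y = (KᵀK)⁻¹·Kᵀ·(x' − x̄) = [-10, -8]
z = y + H·x̄ = [-10, -8] + [9, 6] = [-1, -2]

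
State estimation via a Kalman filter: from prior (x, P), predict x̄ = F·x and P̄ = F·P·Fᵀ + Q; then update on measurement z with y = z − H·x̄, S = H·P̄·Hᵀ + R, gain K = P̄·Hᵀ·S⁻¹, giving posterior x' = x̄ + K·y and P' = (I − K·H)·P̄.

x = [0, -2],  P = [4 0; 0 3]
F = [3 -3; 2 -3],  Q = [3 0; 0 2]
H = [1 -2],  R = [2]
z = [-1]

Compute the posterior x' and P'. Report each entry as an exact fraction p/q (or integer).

x' = [21/11, 69/44]
P' = [402/11 210/11; 210/11 459/44]

x̄ = F·x = [6, 6]
P̄ = F·P·Fᵀ + Q = [66 51; 51 45]
y = z − H·x̄ = [5]
S = H·P̄·Hᵀ + R = [44]
K = P̄·Hᵀ·S⁻¹ = [-9/11; -39/44]
x' = x̄ + K·y = [21/11, 69/44]
P' = (I − K·H)·P̄ = [402/11 210/11; 210/11 459/44]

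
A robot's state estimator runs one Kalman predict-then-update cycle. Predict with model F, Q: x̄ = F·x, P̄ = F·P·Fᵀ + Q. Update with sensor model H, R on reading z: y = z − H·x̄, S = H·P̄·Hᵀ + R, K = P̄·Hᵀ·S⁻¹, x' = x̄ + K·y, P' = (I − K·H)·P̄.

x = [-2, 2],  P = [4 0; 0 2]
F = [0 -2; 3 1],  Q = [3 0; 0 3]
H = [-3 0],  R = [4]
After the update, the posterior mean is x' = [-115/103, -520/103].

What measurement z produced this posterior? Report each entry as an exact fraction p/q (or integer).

x̄ = F·x = [-4, -4]
P̄ = F·P·Fᵀ + Q = [11 -4; -4 41]
S = H·P̄·Hᵀ + R = [103]
K = P̄·Hᵀ·S⁻¹ = [-33/103; 12/103]
x' − x̄ = [297/103, -108/103] = K·y
y = (KᵀK)⁻¹·Kᵀ·(x' − x̄) = [-9]
z = y + H·x̄ = [-9] + [12] = [3]

z = [3]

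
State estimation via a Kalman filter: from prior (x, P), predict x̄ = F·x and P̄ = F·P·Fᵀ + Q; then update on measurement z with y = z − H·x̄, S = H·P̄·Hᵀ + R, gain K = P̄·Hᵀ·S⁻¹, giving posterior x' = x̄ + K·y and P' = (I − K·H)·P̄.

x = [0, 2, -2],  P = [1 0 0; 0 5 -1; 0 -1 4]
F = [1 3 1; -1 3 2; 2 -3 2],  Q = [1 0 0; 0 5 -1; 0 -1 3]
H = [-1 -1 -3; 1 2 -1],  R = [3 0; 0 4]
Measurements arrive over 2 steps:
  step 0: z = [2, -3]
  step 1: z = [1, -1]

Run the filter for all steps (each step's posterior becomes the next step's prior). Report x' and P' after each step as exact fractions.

step 0: x̄ = F·x = [4, 2, -10]
step 0: P̄ = F·P·Fᵀ + Q = [45 43 -38; 43 55 -32; -38 -32 80]
step 0: y = z − H·x̄ = [-22, -21]
step 0: S = H·P̄·Hᵀ + R = [489 192; 192 725]
step 0: K = P̄·Hᵀ·S⁻¹ = [-13598/317661 25883/105887; -36970/317661 30283/105887; -88306/317661 -18786/105887]
step 0: x' = x̄ + K·y = [-60829/317661, -459167/317661, -50360/317661]
step 0: P' = (I − K·H)·P̄ = [1525612/317661 -732838/317661 -250660/317661; -732838/317661 590350/317661 84466/317661; -250660/317661 84466/317661 143704/317661]
step 1: x̄ = F·x = [-496230/105887, -472464/105887, 385041/105887]
step 1: P̄ = F·P·Fᵀ + Q = [969525/105887 1528160/105887 -1640758/105887; 1528160/105887 5138381/105887 -5068027/105887; -1640758/105887 -5068027/105887 6239527/105887]
step 1: y = z − H·x̄ = [292316/105887, 1720312/105887]
step 1: S = H·P̄·Hᵀ + R = [25384920/105887 31509465/105887; 31509465/105887 57852388/105887]
step 1: K = P̄·Hᵀ·S⁻¹ = [-361549249/4492825905 42465875/299521727; -71284519/898565181 100298836/299521727; -1200432299/4492825905 -49688868/299521727]
step 1: x' = x̄ + K·y = [-11704395382/4492825905, 682412084/898565181, 914288563/4492825905]
step 1: P' = (I − K·H)·P̄ = [15327250253/4492825905 -1502299879/898565181 -2243701037/4492825905; -1502299879/898565181 1404830167/898565181 103774423/898565181; -2243701037/4492825905 103774423/898565181 1775375273/4492825905]

step 0: x' = [-60829/317661, -459167/317661, -50360/317661], P' = [1525612/317661 -732838/317661 -250660/317661; -732838/317661 590350/317661 84466/317661; -250660/317661 84466/317661 143704/317661]
step 1: x' = [-11704395382/4492825905, 682412084/898565181, 914288563/4492825905], P' = [15327250253/4492825905 -1502299879/898565181 -2243701037/4492825905; -1502299879/898565181 1404830167/898565181 103774423/898565181; -2243701037/4492825905 103774423/898565181 1775375273/4492825905]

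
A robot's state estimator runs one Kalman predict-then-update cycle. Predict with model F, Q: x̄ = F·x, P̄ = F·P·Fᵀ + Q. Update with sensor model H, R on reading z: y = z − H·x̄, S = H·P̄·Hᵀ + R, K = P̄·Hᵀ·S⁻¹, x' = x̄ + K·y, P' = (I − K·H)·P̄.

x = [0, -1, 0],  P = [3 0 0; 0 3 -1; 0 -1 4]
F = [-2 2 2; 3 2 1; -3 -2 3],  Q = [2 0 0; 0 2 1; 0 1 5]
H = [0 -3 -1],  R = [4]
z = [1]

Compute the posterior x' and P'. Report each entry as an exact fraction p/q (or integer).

x̄ = F·x = [-2, -2, 2]
P̄ = F·P·Fᵀ + Q = [34 -4 28; -4 41 -30; 28 -30 92]
y = z − H·x̄ = [-3]
S = H·P̄·Hᵀ + R = [285]
K = P̄·Hᵀ·S⁻¹ = [-16/285; -31/95; -2/285]
x' = x̄ + K·y = [-174/95, -97/95, 192/95]
P' = (I − K·H)·P̄ = [9434/285 -876/95 7948/285; -876/95 1012/95 -2912/95; 7948/285 -2912/95 26216/285]

x' = [-174/95, -97/95, 192/95]
P' = [9434/285 -876/95 7948/285; -876/95 1012/95 -2912/95; 7948/285 -2912/95 26216/285]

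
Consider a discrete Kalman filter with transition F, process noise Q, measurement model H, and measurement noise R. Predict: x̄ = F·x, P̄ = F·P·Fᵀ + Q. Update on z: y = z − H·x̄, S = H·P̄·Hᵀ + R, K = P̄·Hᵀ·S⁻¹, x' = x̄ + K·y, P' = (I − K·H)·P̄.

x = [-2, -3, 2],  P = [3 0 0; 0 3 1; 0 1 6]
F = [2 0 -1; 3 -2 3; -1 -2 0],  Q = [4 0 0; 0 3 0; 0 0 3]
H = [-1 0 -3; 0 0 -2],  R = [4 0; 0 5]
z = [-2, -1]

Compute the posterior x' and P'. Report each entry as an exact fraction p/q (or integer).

x' = [-1552/657, 4763/657, 866/657]
P' = [5905/657 1187/1314 -1445/657; 1187/1314 219475/2628 -355/1314; -1445/657 -355/1314 565/657]

x̄ = F·x = [-6, 6, 8]
P̄ = F·P·Fᵀ + Q = [22 2 -4; 2 84 -3; -4 -3 18]
y = z − H·x̄ = [16, 15]
S = H·P̄·Hᵀ + R = [164 100; 100 77]
K = P̄·Hᵀ·S⁻¹ = [-785/1314 578/657; -61/2628 71/657; -125/1314 -226/657]
x' = x̄ + K·y = [-1552/657, 4763/657, 866/657]
P' = (I − K·H)·P̄ = [5905/657 1187/1314 -1445/657; 1187/1314 219475/2628 -355/1314; -1445/657 -355/1314 565/657]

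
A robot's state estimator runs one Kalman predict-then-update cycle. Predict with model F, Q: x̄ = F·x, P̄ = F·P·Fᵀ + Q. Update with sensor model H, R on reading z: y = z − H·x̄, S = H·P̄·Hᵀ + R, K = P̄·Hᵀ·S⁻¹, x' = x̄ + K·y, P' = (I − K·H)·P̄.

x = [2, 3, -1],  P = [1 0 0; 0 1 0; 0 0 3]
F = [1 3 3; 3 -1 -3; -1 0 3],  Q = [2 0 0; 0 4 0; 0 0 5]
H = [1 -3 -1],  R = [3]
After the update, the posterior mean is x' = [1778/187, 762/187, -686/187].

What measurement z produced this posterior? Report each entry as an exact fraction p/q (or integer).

x̄ = F·x = [8, 6, -5]
P̄ = F·P·Fᵀ + Q = [39 -27 26; -27 41 -30; 26 -30 33]
S = H·P̄·Hᵀ + R = [374]
K = P̄·Hᵀ·S⁻¹ = [47/187; -60/187; 83/374]
x' − x̄ = [282/187, -360/187, 249/187] = K·y
y = (KᵀK)⁻¹·Kᵀ·(x' − x̄) = [6]
z = y + H·x̄ = [6] + [-5] = [1]

z = [1]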